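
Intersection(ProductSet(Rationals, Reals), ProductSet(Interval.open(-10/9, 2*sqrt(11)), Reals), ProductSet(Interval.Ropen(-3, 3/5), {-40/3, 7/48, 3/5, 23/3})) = ProductSet(Intersection(Interval.open(-10/9, 3/5), Rationals), {-40/3, 7/48, 3/5, 23/3})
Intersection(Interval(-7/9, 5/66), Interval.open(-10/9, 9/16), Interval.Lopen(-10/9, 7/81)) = Interval(-7/9, 5/66)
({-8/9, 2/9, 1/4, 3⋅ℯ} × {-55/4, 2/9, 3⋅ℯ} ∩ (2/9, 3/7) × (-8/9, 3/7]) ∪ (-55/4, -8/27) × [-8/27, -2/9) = ({1/4} × {2/9}) ∪ ((-55/4, -8/27) × [-8/27, -2/9))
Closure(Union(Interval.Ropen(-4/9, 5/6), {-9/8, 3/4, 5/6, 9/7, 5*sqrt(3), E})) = Union({-9/8, 9/7, 5*sqrt(3), E}, Interval(-4/9, 5/6))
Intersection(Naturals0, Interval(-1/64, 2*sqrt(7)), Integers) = Range(0, 6, 1)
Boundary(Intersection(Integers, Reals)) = Integers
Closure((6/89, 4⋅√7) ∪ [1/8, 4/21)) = [6/89, 4⋅√7]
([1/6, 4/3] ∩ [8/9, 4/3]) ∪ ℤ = ℤ ∪ [8/9, 4/3]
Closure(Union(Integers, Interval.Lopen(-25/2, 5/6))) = Union(Integers, Interval(-25/2, 5/6))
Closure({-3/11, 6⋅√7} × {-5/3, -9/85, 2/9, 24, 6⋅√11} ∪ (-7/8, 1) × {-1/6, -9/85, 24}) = ([-7/8, 1] × {-1/6, -9/85, 24}) ∪ ({-3/11, 6⋅√7} × {-5/3, -9/85, 2/9, 24, 6⋅√11})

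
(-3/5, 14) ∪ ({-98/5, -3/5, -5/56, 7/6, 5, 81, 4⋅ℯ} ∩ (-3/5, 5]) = (-3/5, 14)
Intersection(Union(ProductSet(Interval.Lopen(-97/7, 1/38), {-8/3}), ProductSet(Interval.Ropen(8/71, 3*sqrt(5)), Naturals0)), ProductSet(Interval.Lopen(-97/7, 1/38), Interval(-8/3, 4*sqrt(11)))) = ProductSet(Interval.Lopen(-97/7, 1/38), {-8/3})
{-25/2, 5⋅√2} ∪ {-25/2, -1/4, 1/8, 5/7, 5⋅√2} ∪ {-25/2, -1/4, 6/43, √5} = {-25/2, -1/4, 1/8, 6/43, 5/7, 5⋅√2, √5}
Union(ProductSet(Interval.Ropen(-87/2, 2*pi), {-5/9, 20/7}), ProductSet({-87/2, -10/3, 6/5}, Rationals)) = Union(ProductSet({-87/2, -10/3, 6/5}, Rationals), ProductSet(Interval.Ropen(-87/2, 2*pi), {-5/9, 20/7}))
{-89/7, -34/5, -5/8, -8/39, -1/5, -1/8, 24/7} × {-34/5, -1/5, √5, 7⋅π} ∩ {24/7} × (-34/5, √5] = {24/7} × {-1/5, √5}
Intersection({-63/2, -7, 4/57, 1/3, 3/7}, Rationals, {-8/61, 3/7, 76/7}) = {3/7}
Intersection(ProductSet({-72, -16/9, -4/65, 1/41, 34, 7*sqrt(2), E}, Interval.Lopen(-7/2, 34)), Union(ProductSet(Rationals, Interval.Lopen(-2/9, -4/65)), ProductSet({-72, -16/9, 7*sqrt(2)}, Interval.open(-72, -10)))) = ProductSet({-72, -16/9, -4/65, 1/41, 34}, Interval.Lopen(-2/9, -4/65))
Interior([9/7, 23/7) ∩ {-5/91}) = ∅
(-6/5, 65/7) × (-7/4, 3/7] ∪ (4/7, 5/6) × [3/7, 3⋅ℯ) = ((-6/5, 65/7) × (-7/4, 3/7]) ∪ ((4/7, 5/6) × [3/7, 3⋅ℯ))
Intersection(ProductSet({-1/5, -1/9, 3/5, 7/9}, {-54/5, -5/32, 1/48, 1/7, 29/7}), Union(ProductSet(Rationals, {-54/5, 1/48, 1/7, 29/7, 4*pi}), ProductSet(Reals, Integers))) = ProductSet({-1/5, -1/9, 3/5, 7/9}, {-54/5, 1/48, 1/7, 29/7})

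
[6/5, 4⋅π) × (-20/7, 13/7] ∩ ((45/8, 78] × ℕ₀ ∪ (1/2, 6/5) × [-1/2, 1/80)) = (45/8, 4⋅π) × {0, 1}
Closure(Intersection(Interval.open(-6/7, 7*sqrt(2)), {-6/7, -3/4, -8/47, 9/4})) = {-3/4, -8/47, 9/4}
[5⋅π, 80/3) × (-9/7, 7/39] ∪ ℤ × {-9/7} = (ℤ × {-9/7}) ∪ ([5⋅π, 80/3) × (-9/7, 7/39])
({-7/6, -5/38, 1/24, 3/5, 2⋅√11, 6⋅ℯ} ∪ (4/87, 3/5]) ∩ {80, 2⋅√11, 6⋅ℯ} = {2⋅√11, 6⋅ℯ}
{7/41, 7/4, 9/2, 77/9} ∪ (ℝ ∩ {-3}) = {-3, 7/41, 7/4, 9/2, 77/9}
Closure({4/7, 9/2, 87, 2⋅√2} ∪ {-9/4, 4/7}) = {-9/4, 4/7, 9/2, 87, 2⋅√2}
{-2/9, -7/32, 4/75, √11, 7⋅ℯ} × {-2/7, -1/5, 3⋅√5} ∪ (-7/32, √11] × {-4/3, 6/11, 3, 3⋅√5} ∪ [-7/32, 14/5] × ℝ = ([-7/32, 14/5] × ℝ) ∪ ((-7/32, √11] × {-4/3, 6/11, 3, 3⋅√5}) ∪ ({-2/9, -7/32, 4/75, √11, 7⋅ℯ} × {-2/7, -1/5, 3⋅√5})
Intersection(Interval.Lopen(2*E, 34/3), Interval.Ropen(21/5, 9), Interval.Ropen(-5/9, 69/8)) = Interval.open(2*E, 69/8)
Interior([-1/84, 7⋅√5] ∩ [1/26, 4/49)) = (1/26, 4/49)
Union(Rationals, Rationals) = Rationals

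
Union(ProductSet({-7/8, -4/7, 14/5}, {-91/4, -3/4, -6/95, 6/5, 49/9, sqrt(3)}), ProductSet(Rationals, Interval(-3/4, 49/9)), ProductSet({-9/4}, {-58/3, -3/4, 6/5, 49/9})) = Union(ProductSet({-9/4}, {-58/3, -3/4, 6/5, 49/9}), ProductSet({-7/8, -4/7, 14/5}, {-91/4, -3/4, -6/95, 6/5, 49/9, sqrt(3)}), ProductSet(Rationals, Interval(-3/4, 49/9)))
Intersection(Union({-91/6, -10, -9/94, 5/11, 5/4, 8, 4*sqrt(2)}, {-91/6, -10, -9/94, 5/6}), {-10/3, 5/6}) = {5/6}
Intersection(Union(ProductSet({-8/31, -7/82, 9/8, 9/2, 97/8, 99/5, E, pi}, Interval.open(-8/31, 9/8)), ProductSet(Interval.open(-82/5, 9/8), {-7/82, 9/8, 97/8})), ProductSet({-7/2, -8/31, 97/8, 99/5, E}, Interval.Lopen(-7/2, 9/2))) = Union(ProductSet({-7/2, -8/31}, {-7/82, 9/8}), ProductSet({-8/31, 97/8, 99/5, E}, Interval.open(-8/31, 9/8)))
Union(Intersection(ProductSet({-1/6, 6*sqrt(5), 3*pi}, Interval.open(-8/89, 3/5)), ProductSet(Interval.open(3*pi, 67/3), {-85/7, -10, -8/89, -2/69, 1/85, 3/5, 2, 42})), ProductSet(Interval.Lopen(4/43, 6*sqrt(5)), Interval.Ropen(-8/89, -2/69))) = Union(ProductSet({6*sqrt(5)}, {-2/69, 1/85}), ProductSet(Interval.Lopen(4/43, 6*sqrt(5)), Interval.Ropen(-8/89, -2/69)))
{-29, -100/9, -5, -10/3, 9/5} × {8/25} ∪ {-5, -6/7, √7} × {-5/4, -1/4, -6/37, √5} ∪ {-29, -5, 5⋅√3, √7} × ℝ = ({-29, -100/9, -5, -10/3, 9/5} × {8/25}) ∪ ({-29, -5, 5⋅√3, √7} × ℝ) ∪ ({-5, -6/7, √7} × {-5/4, -1/4, -6/37, √5})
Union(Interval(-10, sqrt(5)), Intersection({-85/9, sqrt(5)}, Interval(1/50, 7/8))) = Interval(-10, sqrt(5))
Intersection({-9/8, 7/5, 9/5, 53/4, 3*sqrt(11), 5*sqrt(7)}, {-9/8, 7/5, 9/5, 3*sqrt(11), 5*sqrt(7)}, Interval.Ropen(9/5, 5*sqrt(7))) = {9/5, 3*sqrt(11)}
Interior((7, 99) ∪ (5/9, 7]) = (5/9, 99)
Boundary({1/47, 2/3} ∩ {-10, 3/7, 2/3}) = {2/3}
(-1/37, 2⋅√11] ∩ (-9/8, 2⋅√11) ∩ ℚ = ℚ ∩ (-1/37, 2⋅√11)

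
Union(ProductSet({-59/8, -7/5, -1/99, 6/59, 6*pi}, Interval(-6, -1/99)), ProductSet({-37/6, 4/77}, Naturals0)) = Union(ProductSet({-37/6, 4/77}, Naturals0), ProductSet({-59/8, -7/5, -1/99, 6/59, 6*pi}, Interval(-6, -1/99)))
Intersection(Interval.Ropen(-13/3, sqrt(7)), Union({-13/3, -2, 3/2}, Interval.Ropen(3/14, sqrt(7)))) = Union({-13/3, -2}, Interval.Ropen(3/14, sqrt(7)))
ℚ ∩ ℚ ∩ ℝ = ℚ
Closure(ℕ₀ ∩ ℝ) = ℕ₀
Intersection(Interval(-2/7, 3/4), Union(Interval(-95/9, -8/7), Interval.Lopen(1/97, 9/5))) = Interval.Lopen(1/97, 3/4)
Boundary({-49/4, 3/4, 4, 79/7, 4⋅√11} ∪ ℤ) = ℤ ∪ {-49/4, 3/4, 79/7, 4⋅√11}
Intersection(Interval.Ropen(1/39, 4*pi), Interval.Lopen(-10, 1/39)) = {1/39}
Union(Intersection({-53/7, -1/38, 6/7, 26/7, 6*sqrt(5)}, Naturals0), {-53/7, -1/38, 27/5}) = {-53/7, -1/38, 27/5}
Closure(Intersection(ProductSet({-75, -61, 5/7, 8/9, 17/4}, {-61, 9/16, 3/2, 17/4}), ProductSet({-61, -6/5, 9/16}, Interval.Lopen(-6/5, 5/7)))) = ProductSet({-61}, {9/16})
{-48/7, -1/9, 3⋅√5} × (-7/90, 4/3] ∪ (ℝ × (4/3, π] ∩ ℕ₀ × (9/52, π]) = (ℕ₀ × (4/3, π]) ∪ ({-48/7, -1/9, 3⋅√5} × (-7/90, 4/3])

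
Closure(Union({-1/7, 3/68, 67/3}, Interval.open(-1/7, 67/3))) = Interval(-1/7, 67/3)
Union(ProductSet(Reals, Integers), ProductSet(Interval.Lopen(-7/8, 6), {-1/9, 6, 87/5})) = Union(ProductSet(Interval.Lopen(-7/8, 6), {-1/9, 6, 87/5}), ProductSet(Reals, Integers))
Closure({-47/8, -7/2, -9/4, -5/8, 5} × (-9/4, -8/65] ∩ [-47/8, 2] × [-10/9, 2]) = {-47/8, -7/2, -9/4, -5/8} × [-10/9, -8/65]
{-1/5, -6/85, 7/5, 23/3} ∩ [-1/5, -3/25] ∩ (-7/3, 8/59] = {-1/5}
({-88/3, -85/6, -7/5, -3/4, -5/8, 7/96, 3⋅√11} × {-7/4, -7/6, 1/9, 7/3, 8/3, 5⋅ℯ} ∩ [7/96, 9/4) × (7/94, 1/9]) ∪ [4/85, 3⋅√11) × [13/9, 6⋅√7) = ({7/96} × {1/9}) ∪ ([4/85, 3⋅√11) × [13/9, 6⋅√7))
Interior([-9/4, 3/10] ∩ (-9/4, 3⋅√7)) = (-9/4, 3/10)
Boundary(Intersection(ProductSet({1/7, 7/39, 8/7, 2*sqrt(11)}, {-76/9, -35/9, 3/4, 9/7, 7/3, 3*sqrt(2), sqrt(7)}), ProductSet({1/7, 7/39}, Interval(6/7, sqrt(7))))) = ProductSet({1/7, 7/39}, {9/7, 7/3, sqrt(7)})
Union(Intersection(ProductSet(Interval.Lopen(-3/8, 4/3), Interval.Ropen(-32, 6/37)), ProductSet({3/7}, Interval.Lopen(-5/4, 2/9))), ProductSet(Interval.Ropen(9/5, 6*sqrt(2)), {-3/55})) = Union(ProductSet({3/7}, Interval.open(-5/4, 6/37)), ProductSet(Interval.Ropen(9/5, 6*sqrt(2)), {-3/55}))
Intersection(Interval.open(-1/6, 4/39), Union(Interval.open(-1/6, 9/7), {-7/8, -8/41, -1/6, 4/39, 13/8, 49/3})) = Interval.open(-1/6, 4/39)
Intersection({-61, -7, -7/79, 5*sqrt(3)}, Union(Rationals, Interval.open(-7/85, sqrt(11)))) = {-61, -7, -7/79}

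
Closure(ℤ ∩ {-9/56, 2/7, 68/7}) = ∅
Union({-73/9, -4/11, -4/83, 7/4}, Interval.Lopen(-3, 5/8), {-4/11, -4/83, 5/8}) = Union({-73/9, 7/4}, Interval.Lopen(-3, 5/8))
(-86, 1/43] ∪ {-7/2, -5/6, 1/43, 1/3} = (-86, 1/43] ∪ {1/3}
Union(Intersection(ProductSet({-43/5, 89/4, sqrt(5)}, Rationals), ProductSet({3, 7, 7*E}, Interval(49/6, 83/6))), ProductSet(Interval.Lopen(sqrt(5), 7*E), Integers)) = ProductSet(Interval.Lopen(sqrt(5), 7*E), Integers)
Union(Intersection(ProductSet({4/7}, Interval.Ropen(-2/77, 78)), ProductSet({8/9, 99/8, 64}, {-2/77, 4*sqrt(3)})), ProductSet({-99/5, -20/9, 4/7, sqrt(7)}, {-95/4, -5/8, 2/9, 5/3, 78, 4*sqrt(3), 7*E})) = ProductSet({-99/5, -20/9, 4/7, sqrt(7)}, {-95/4, -5/8, 2/9, 5/3, 78, 4*sqrt(3), 7*E})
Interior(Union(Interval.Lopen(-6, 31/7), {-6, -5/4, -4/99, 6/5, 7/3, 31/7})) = Interval.open(-6, 31/7)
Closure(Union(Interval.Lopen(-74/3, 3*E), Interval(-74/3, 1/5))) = Interval(-74/3, 3*E)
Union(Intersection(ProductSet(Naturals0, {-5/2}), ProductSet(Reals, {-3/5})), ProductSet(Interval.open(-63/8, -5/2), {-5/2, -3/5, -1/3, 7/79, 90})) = ProductSet(Interval.open(-63/8, -5/2), {-5/2, -3/5, -1/3, 7/79, 90})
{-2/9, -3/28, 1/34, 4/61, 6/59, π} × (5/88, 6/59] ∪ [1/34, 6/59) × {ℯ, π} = ([1/34, 6/59) × {ℯ, π}) ∪ ({-2/9, -3/28, 1/34, 4/61, 6/59, π} × (5/88, 6/59])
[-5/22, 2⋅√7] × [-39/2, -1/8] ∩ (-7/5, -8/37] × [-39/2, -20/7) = [-5/22, -8/37] × [-39/2, -20/7)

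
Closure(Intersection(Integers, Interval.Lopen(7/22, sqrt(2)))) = Range(1, 2, 1)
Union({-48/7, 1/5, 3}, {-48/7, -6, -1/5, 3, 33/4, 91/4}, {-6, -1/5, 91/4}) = {-48/7, -6, -1/5, 1/5, 3, 33/4, 91/4}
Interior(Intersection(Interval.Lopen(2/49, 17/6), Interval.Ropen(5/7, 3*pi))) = Interval.open(5/7, 17/6)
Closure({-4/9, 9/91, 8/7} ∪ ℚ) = ℝ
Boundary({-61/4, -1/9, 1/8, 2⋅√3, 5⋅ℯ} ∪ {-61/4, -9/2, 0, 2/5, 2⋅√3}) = {-61/4, -9/2, -1/9, 0, 1/8, 2/5, 2⋅√3, 5⋅ℯ}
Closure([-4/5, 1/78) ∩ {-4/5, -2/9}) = {-4/5, -2/9}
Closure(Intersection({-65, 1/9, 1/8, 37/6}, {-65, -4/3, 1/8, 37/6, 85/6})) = {-65, 1/8, 37/6}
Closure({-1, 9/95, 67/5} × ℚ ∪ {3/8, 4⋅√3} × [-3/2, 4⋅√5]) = ({-1, 9/95, 67/5} × ℝ) ∪ ({3/8, 4⋅√3} × [-3/2, 4⋅√5])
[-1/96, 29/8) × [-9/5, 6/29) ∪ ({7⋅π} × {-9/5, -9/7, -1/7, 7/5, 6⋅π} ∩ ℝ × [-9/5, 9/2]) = ({7⋅π} × {-9/5, -9/7, -1/7, 7/5}) ∪ ([-1/96, 29/8) × [-9/5, 6/29))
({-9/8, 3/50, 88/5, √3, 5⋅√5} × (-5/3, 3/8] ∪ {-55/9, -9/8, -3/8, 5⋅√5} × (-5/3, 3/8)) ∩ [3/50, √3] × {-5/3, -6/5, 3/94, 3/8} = {3/50, √3} × {-6/5, 3/94, 3/8}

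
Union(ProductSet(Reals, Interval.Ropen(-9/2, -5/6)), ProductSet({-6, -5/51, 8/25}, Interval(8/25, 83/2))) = Union(ProductSet({-6, -5/51, 8/25}, Interval(8/25, 83/2)), ProductSet(Reals, Interval.Ropen(-9/2, -5/6)))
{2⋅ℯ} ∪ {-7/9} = {-7/9, 2⋅ℯ}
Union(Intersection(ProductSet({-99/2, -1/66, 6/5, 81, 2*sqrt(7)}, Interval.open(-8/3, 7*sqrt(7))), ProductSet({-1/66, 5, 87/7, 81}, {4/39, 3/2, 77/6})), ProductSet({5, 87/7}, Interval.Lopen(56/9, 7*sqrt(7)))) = Union(ProductSet({-1/66, 81}, {4/39, 3/2, 77/6}), ProductSet({5, 87/7}, Interval.Lopen(56/9, 7*sqrt(7))))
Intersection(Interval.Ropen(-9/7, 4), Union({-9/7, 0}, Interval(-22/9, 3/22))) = Interval(-9/7, 3/22)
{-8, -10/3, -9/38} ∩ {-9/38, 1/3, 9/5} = {-9/38}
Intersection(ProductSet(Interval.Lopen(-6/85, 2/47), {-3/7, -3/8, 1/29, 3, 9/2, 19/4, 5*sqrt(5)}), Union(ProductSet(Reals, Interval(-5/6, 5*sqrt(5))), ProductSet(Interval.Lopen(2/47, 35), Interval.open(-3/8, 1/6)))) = ProductSet(Interval.Lopen(-6/85, 2/47), {-3/7, -3/8, 1/29, 3, 9/2, 19/4, 5*sqrt(5)})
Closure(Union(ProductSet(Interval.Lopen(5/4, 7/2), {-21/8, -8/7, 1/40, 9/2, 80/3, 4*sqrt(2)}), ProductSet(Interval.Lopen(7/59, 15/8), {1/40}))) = Union(ProductSet(Interval(7/59, 15/8), {1/40}), ProductSet(Interval(5/4, 7/2), {-21/8, -8/7, 1/40, 9/2, 80/3, 4*sqrt(2)}))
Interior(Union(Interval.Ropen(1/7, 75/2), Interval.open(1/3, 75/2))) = Interval.open(1/7, 75/2)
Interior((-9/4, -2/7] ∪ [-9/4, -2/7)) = (-9/4, -2/7)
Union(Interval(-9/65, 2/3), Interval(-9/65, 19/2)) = Interval(-9/65, 19/2)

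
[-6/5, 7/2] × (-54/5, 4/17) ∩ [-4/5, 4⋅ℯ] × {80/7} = ∅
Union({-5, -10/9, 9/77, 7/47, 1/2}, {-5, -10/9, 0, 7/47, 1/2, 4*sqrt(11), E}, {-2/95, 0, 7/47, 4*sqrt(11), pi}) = {-5, -10/9, -2/95, 0, 9/77, 7/47, 1/2, 4*sqrt(11), E, pi}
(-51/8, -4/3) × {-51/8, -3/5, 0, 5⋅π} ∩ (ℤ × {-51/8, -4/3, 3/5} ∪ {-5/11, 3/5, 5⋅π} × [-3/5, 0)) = {-6, -5, …, -2} × {-51/8}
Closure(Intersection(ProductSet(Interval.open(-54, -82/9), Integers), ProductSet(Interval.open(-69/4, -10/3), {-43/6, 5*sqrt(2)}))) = EmptySet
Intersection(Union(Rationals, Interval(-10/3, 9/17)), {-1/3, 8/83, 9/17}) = {-1/3, 8/83, 9/17}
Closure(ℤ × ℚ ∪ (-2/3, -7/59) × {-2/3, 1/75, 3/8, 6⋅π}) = (ℤ × ℝ) ∪ ([-2/3, -7/59] × {-2/3, 1/75, 3/8, 6⋅π})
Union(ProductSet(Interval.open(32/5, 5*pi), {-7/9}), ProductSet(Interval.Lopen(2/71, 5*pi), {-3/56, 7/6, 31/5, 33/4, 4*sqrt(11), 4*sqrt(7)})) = Union(ProductSet(Interval.Lopen(2/71, 5*pi), {-3/56, 7/6, 31/5, 33/4, 4*sqrt(11), 4*sqrt(7)}), ProductSet(Interval.open(32/5, 5*pi), {-7/9}))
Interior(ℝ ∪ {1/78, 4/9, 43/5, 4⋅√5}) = ℝ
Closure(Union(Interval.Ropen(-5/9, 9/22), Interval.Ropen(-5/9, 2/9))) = Interval(-5/9, 9/22)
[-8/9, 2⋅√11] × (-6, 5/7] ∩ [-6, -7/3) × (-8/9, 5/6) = ∅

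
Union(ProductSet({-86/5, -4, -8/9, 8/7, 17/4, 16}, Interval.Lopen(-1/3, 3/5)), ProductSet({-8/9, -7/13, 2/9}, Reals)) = Union(ProductSet({-8/9, -7/13, 2/9}, Reals), ProductSet({-86/5, -4, -8/9, 8/7, 17/4, 16}, Interval.Lopen(-1/3, 3/5)))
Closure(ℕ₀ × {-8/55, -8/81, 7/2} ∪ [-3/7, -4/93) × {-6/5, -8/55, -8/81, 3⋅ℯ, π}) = (ℕ₀ × {-8/55, -8/81, 7/2}) ∪ ([-3/7, -4/93] × {-6/5, -8/55, -8/81, 3⋅ℯ, π})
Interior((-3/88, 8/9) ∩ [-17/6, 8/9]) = (-3/88, 8/9)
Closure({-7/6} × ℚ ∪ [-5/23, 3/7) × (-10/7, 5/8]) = ({-5/23, 3/7} × [-10/7, 5/8]) ∪ ([-5/23, 3/7] × {-10/7, 5/8}) ∪ ({-7/6} × (ℚ ∪ (-∞, ∞))) ∪ ([-5/23, 3/7) × (-10/7, 5/8])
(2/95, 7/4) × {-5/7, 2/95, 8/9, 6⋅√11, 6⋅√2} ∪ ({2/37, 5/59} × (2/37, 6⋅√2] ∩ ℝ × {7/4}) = ({2/37, 5/59} × {7/4}) ∪ ((2/95, 7/4) × {-5/7, 2/95, 8/9, 6⋅√11, 6⋅√2})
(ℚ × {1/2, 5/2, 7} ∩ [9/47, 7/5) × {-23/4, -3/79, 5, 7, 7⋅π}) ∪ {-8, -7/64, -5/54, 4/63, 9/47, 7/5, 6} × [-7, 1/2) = ((ℚ ∩ [9/47, 7/5)) × {7}) ∪ ({-8, -7/64, -5/54, 4/63, 9/47, 7/5, 6} × [-7, 1/2))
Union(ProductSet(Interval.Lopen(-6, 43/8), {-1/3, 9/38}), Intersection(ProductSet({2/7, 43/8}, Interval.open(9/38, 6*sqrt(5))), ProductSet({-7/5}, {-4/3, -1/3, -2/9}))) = ProductSet(Interval.Lopen(-6, 43/8), {-1/3, 9/38})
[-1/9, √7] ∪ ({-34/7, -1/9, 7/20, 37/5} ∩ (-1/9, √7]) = [-1/9, √7]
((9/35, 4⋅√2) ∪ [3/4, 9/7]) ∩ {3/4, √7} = {3/4, √7}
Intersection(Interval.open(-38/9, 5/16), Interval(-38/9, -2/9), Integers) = Range(-4, 0, 1)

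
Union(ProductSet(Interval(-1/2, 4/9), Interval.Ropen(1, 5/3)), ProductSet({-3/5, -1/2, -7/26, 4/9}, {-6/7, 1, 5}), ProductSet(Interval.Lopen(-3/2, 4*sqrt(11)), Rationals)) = Union(ProductSet(Interval.Lopen(-3/2, 4*sqrt(11)), Rationals), ProductSet(Interval(-1/2, 4/9), Interval.Ropen(1, 5/3)))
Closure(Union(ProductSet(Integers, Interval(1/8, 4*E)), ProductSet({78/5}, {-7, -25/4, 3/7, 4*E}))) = Union(ProductSet({78/5}, {-7, -25/4, 3/7, 4*E}), ProductSet(Integers, Interval(1/8, 4*E)))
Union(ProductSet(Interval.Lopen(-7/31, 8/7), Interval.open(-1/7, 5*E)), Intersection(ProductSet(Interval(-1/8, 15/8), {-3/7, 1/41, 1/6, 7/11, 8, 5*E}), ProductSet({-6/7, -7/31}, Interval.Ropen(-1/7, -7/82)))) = ProductSet(Interval.Lopen(-7/31, 8/7), Interval.open(-1/7, 5*E))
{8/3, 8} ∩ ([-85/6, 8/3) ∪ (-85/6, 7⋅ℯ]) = {8/3, 8}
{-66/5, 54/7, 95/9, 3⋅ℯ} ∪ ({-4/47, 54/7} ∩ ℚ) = {-66/5, -4/47, 54/7, 95/9, 3⋅ℯ}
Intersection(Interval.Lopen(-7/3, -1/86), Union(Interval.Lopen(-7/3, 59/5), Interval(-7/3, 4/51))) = Interval.Lopen(-7/3, -1/86)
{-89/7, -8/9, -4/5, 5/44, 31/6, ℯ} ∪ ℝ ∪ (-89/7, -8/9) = (-∞, ∞)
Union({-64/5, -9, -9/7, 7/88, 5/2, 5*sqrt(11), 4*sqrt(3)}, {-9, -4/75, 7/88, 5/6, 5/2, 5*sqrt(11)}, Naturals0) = Union({-64/5, -9, -9/7, -4/75, 7/88, 5/6, 5/2, 5*sqrt(11), 4*sqrt(3)}, Naturals0)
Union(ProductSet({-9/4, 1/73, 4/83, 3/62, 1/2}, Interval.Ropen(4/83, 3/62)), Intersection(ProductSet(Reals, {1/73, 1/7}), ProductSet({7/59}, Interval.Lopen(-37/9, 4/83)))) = Union(ProductSet({7/59}, {1/73}), ProductSet({-9/4, 1/73, 4/83, 3/62, 1/2}, Interval.Ropen(4/83, 3/62)))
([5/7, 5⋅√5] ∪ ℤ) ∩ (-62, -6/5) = {-61, -60, …, -2}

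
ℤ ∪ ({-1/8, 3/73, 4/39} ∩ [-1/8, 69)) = ℤ ∪ {-1/8, 3/73, 4/39}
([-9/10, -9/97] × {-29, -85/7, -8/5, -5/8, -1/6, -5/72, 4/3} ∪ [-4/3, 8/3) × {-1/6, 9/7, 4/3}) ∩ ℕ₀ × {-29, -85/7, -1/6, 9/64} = {0, 1, 2} × {-1/6}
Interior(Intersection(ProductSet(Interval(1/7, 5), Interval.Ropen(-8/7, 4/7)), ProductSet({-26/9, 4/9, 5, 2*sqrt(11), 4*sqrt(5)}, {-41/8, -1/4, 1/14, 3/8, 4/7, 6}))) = EmptySet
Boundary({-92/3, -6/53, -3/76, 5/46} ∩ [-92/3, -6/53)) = {-92/3}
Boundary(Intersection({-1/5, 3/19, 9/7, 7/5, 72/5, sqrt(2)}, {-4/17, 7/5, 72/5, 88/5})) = {7/5, 72/5}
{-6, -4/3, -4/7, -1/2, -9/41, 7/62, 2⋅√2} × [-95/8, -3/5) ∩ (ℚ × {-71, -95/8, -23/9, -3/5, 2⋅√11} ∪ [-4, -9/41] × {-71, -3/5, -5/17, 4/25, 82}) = {-6, -4/3, -4/7, -1/2, -9/41, 7/62} × {-95/8, -23/9}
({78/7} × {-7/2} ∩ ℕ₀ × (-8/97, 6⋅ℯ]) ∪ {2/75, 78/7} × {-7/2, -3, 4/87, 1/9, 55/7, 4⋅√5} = {2/75, 78/7} × {-7/2, -3, 4/87, 1/9, 55/7, 4⋅√5}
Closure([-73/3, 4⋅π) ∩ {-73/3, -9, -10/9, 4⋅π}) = {-73/3, -9, -10/9}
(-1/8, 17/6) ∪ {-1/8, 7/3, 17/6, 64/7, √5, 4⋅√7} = [-1/8, 17/6] ∪ {64/7, 4⋅√7}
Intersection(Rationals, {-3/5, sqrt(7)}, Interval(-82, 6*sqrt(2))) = {-3/5}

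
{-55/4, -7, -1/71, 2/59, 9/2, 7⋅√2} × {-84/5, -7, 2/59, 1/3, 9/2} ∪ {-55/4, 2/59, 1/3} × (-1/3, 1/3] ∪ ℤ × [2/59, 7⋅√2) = ({-55/4, 2/59, 1/3} × (-1/3, 1/3]) ∪ (ℤ × [2/59, 7⋅√2)) ∪ ({-55/4, -7, -1/71, 2/59, 9/2, 7⋅√2} × {-84/5, -7, 2/59, 1/3, 9/2})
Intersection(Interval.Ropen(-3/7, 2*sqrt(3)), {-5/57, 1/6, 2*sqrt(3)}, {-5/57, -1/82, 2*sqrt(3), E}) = {-5/57}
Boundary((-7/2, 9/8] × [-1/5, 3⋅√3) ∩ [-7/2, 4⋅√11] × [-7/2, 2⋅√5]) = ({-7/2, 9/8} × [-1/5, 2⋅√5]) ∪ ([-7/2, 9/8] × {-1/5, 2⋅√5})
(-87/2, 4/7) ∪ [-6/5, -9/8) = (-87/2, 4/7)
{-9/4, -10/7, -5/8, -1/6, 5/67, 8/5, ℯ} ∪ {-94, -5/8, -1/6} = {-94, -9/4, -10/7, -5/8, -1/6, 5/67, 8/5, ℯ}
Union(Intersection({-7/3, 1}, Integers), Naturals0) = Naturals0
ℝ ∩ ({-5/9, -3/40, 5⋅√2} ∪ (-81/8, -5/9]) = (-81/8, -5/9] ∪ {-3/40, 5⋅√2}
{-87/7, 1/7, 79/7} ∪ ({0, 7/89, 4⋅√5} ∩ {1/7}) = {-87/7, 1/7, 79/7}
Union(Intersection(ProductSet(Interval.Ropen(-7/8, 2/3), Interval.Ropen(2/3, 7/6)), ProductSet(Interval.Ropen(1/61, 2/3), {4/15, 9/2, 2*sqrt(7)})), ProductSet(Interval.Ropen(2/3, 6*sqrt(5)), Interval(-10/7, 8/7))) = ProductSet(Interval.Ropen(2/3, 6*sqrt(5)), Interval(-10/7, 8/7))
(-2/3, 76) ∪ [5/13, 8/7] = (-2/3, 76)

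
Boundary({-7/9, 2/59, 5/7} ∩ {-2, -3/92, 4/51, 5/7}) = {5/7}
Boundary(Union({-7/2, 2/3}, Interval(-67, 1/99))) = {-67, 1/99, 2/3}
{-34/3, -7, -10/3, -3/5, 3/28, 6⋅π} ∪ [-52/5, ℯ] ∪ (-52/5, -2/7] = {-34/3, 6⋅π} ∪ [-52/5, ℯ]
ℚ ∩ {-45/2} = {-45/2}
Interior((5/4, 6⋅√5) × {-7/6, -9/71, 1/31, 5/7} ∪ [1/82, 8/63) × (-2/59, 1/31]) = (1/82, 8/63) × (-2/59, 1/31)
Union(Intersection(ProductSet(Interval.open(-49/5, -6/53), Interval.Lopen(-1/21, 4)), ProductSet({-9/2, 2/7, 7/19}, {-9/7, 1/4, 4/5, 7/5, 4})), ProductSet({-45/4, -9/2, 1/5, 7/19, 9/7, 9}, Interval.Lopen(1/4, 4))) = Union(ProductSet({-9/2}, {1/4, 4/5, 7/5, 4}), ProductSet({-45/4, -9/2, 1/5, 7/19, 9/7, 9}, Interval.Lopen(1/4, 4)))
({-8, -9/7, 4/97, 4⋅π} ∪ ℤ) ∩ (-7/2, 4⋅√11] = {-3, -2, …, 13} ∪ {-9/7, 4/97, 4⋅π}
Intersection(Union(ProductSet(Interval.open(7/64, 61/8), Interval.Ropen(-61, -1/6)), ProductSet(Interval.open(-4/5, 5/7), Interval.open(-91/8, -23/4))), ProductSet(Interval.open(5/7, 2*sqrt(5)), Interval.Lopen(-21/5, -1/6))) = ProductSet(Interval.open(5/7, 2*sqrt(5)), Interval.open(-21/5, -1/6))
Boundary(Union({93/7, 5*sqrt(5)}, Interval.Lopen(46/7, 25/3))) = {46/7, 25/3, 93/7, 5*sqrt(5)}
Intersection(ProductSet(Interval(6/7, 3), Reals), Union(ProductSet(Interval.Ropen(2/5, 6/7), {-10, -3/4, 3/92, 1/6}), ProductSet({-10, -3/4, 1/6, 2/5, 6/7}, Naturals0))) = ProductSet({6/7}, Naturals0)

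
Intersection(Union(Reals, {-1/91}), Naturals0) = Naturals0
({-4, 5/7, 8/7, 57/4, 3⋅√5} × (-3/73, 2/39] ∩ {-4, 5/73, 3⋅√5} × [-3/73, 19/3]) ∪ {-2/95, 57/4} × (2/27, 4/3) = ({-2/95, 57/4} × (2/27, 4/3)) ∪ ({-4, 3⋅√5} × (-3/73, 2/39])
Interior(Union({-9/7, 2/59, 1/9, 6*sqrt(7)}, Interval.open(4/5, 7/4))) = Interval.open(4/5, 7/4)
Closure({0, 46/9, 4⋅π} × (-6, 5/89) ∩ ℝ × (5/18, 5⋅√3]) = ∅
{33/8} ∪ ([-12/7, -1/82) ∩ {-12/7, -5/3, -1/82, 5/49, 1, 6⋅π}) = {-12/7, -5/3, 33/8}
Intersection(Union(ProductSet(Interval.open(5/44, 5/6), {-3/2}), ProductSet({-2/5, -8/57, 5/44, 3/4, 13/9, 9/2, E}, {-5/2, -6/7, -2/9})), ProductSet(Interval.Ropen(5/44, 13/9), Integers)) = EmptySet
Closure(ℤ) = ℤ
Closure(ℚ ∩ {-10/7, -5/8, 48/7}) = {-10/7, -5/8, 48/7}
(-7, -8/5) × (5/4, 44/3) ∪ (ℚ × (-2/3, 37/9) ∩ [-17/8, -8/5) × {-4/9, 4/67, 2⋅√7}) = ((ℚ ∩ [-17/8, -8/5)) × {-4/9, 4/67}) ∪ ((-7, -8/5) × (5/4, 44/3))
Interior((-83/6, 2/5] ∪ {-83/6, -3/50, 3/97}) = (-83/6, 2/5)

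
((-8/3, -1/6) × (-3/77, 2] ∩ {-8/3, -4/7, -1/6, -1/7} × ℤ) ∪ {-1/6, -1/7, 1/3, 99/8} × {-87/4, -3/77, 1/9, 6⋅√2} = ({-4/7} × {0, 1, 2}) ∪ ({-1/6, -1/7, 1/3, 99/8} × {-87/4, -3/77, 1/9, 6⋅√2})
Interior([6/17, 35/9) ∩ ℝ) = (6/17, 35/9)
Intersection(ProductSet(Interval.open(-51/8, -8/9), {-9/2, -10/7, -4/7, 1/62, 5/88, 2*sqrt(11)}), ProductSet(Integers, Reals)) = ProductSet(Range(-6, 0, 1), {-9/2, -10/7, -4/7, 1/62, 5/88, 2*sqrt(11)})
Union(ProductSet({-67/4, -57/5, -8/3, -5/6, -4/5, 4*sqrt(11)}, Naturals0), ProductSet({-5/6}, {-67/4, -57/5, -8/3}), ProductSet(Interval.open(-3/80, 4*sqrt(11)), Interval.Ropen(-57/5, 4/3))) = Union(ProductSet({-5/6}, {-67/4, -57/5, -8/3}), ProductSet({-67/4, -57/5, -8/3, -5/6, -4/5, 4*sqrt(11)}, Naturals0), ProductSet(Interval.open(-3/80, 4*sqrt(11)), Interval.Ropen(-57/5, 4/3)))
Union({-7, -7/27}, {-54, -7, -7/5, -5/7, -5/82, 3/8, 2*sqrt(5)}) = {-54, -7, -7/5, -5/7, -7/27, -5/82, 3/8, 2*sqrt(5)}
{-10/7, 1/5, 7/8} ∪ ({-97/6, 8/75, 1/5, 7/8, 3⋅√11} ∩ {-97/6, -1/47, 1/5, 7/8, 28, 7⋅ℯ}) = {-97/6, -10/7, 1/5, 7/8}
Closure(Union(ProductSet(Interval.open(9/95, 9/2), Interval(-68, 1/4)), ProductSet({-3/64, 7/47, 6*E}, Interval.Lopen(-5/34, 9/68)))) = Union(ProductSet({-3/64, 6*E}, Interval(-5/34, 9/68)), ProductSet({-3/64, 7/47, 6*E}, Interval.Lopen(-5/34, 9/68)), ProductSet(Interval(9/95, 9/2), Interval(-68, 1/4)))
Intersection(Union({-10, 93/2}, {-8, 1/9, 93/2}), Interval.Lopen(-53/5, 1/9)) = {-10, -8, 1/9}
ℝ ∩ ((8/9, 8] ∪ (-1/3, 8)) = (-1/3, 8]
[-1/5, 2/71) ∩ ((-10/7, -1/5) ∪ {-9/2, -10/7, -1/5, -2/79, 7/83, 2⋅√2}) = {-1/5, -2/79}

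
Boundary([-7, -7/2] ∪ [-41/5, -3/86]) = {-41/5, -3/86}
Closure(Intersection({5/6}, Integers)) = EmptySet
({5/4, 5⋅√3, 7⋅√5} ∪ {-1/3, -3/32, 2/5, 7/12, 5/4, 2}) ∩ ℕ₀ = {2}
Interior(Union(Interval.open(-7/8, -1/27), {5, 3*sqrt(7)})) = Interval.open(-7/8, -1/27)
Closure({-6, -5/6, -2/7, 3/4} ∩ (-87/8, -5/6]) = {-6, -5/6}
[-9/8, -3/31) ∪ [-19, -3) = [-19, -3) ∪ [-9/8, -3/31)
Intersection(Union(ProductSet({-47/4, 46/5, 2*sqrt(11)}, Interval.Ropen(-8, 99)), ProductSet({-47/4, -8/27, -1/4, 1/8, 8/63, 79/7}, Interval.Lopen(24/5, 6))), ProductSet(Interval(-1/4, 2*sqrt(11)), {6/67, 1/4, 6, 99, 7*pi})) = Union(ProductSet({2*sqrt(11)}, {6/67, 1/4, 6, 7*pi}), ProductSet({-1/4, 1/8, 8/63}, {6}))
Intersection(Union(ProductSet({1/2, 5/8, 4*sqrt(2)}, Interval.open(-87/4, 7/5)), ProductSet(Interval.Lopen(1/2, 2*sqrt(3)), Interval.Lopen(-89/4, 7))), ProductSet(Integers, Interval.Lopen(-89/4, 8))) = ProductSet(Range(1, 4, 1), Interval.Lopen(-89/4, 7))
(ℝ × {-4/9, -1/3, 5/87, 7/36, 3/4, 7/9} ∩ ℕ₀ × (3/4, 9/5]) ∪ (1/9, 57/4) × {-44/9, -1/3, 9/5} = (ℕ₀ × {7/9}) ∪ ((1/9, 57/4) × {-44/9, -1/3, 9/5})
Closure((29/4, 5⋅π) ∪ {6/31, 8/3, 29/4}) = {6/31, 8/3} ∪ [29/4, 5⋅π]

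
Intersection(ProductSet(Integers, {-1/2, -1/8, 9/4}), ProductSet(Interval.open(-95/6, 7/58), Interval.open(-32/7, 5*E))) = ProductSet(Range(-15, 1, 1), {-1/2, -1/8, 9/4})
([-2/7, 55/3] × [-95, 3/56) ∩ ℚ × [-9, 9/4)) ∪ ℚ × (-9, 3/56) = (ℚ × (-9, 3/56)) ∪ ((ℚ ∩ [-2/7, 55/3]) × [-9, 3/56))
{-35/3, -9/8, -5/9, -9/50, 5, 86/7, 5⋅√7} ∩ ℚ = {-35/3, -9/8, -5/9, -9/50, 5, 86/7}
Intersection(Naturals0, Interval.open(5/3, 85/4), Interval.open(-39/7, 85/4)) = Range(2, 22, 1)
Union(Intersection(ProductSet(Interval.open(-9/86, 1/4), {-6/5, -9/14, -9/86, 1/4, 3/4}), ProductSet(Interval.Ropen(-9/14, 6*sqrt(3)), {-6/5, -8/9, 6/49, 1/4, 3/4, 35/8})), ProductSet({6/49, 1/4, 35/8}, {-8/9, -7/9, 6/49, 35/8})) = Union(ProductSet({6/49, 1/4, 35/8}, {-8/9, -7/9, 6/49, 35/8}), ProductSet(Interval.open(-9/86, 1/4), {-6/5, 1/4, 3/4}))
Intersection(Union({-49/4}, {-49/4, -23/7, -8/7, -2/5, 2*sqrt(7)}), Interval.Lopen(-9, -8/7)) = {-23/7, -8/7}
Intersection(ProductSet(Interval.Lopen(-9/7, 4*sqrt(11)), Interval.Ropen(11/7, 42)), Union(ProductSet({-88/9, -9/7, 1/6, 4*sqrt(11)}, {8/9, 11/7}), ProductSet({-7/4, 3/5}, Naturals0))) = Union(ProductSet({3/5}, Range(2, 42, 1)), ProductSet({1/6, 4*sqrt(11)}, {11/7}))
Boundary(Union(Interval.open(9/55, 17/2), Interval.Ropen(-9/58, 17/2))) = {-9/58, 17/2}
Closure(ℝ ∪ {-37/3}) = ℝ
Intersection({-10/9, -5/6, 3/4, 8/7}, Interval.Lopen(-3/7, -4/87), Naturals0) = EmptySet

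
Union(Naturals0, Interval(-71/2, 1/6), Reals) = Interval(-oo, oo)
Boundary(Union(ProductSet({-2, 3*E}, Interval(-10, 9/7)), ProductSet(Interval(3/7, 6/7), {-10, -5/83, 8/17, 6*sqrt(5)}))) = Union(ProductSet({-2, 3*E}, Interval(-10, 9/7)), ProductSet(Interval(3/7, 6/7), {-10, -5/83, 8/17, 6*sqrt(5)}))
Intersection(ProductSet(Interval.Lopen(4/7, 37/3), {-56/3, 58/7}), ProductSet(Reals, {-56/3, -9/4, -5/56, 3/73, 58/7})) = ProductSet(Interval.Lopen(4/7, 37/3), {-56/3, 58/7})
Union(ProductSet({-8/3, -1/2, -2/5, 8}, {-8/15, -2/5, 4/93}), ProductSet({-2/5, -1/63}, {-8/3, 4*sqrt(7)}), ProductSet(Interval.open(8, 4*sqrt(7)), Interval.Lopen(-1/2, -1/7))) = Union(ProductSet({-2/5, -1/63}, {-8/3, 4*sqrt(7)}), ProductSet({-8/3, -1/2, -2/5, 8}, {-8/15, -2/5, 4/93}), ProductSet(Interval.open(8, 4*sqrt(7)), Interval.Lopen(-1/2, -1/7)))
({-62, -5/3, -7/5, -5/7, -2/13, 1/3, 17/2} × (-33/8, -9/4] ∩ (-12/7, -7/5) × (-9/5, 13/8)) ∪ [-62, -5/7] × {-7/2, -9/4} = [-62, -5/7] × {-7/2, -9/4}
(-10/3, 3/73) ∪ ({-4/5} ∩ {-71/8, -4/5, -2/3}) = (-10/3, 3/73)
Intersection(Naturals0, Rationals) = Naturals0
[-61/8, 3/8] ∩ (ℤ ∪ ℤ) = {-7, -6, …, 0}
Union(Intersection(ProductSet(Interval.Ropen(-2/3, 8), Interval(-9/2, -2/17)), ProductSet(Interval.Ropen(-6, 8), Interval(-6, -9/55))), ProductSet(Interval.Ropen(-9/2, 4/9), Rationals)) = Union(ProductSet(Interval.Ropen(-9/2, 4/9), Rationals), ProductSet(Interval.Ropen(-2/3, 8), Interval(-9/2, -9/55)))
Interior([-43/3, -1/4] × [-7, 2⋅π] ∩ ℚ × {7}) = ∅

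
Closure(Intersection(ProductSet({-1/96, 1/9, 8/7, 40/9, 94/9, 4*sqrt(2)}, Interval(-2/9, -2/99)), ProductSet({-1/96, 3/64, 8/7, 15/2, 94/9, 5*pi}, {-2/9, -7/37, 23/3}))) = ProductSet({-1/96, 8/7, 94/9}, {-2/9, -7/37})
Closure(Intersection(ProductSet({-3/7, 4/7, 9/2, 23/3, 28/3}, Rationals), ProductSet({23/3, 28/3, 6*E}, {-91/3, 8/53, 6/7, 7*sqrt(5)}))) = ProductSet({23/3, 28/3}, {-91/3, 8/53, 6/7})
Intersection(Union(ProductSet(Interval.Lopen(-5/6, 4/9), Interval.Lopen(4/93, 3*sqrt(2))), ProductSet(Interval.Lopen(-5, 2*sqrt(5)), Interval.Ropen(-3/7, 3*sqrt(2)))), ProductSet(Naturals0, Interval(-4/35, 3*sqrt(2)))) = Union(ProductSet(Range(0, 1, 1), Interval.Lopen(4/93, 3*sqrt(2))), ProductSet(Range(0, 5, 1), Interval.Ropen(-4/35, 3*sqrt(2))))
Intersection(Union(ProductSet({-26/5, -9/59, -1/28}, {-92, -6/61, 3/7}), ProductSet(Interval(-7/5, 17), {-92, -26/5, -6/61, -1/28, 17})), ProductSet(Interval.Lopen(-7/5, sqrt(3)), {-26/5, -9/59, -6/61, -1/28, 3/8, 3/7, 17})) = Union(ProductSet({-9/59, -1/28}, {-6/61, 3/7}), ProductSet(Interval.Lopen(-7/5, sqrt(3)), {-26/5, -6/61, -1/28, 17}))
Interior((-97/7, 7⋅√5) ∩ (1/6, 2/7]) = (1/6, 2/7)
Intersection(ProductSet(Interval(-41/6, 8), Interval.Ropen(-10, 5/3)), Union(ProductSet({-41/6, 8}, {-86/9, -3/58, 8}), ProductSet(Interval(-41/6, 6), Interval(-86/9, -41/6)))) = Union(ProductSet({-41/6, 8}, {-86/9, -3/58}), ProductSet(Interval(-41/6, 6), Interval(-86/9, -41/6)))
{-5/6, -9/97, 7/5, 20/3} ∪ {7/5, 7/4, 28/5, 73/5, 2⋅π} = {-5/6, -9/97, 7/5, 7/4, 28/5, 20/3, 73/5, 2⋅π}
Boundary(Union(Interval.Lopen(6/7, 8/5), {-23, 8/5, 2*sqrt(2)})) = {-23, 6/7, 8/5, 2*sqrt(2)}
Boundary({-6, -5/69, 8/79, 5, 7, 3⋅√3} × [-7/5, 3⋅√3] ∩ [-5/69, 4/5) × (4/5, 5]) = {-5/69, 8/79} × [4/5, 5]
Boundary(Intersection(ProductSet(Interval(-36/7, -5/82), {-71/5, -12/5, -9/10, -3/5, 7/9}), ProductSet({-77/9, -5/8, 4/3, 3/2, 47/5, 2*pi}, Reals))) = ProductSet({-5/8}, {-71/5, -12/5, -9/10, -3/5, 7/9})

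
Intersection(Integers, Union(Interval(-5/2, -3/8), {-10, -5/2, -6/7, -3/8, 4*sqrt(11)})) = Union({-10}, Range(-2, 0, 1))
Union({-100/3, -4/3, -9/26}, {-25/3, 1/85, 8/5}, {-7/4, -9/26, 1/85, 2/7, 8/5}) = {-100/3, -25/3, -7/4, -4/3, -9/26, 1/85, 2/7, 8/5}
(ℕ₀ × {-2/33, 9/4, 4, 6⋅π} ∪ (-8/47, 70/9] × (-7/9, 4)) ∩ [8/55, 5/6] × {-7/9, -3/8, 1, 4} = [8/55, 5/6] × {-3/8, 1}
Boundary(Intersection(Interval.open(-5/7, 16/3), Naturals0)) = Range(0, 6, 1)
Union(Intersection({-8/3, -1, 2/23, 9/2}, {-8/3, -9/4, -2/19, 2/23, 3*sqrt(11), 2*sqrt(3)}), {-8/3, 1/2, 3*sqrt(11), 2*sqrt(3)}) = {-8/3, 2/23, 1/2, 3*sqrt(11), 2*sqrt(3)}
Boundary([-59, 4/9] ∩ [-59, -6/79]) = {-59, -6/79}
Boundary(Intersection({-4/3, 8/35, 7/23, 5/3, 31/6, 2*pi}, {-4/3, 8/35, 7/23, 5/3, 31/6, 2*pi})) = {-4/3, 8/35, 7/23, 5/3, 31/6, 2*pi}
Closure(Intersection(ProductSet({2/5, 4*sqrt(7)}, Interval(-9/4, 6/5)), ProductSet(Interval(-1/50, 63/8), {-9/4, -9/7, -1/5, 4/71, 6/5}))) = ProductSet({2/5}, {-9/4, -9/7, -1/5, 4/71, 6/5})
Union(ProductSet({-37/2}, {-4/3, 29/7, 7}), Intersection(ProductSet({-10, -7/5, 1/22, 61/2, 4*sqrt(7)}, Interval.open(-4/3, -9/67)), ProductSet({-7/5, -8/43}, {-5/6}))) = Union(ProductSet({-37/2}, {-4/3, 29/7, 7}), ProductSet({-7/5}, {-5/6}))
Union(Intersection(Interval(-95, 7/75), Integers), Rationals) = Union(Range(-95, 1, 1), Rationals)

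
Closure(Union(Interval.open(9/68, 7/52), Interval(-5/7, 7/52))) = Interval(-5/7, 7/52)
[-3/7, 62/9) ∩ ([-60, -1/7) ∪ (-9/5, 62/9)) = [-3/7, 62/9)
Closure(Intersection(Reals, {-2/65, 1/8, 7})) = {-2/65, 1/8, 7}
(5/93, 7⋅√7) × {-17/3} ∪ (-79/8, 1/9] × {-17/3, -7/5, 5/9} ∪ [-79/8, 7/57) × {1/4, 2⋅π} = ((-79/8, 1/9] × {-17/3, -7/5, 5/9}) ∪ ([-79/8, 7/57) × {1/4, 2⋅π}) ∪ ((5/93, 7⋅√7) × {-17/3})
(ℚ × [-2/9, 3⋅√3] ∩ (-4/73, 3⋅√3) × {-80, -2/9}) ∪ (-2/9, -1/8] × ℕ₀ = ((-2/9, -1/8] × ℕ₀) ∪ ((ℚ ∩ (-4/73, 3⋅√3)) × {-2/9})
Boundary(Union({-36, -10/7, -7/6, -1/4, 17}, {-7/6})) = {-36, -10/7, -7/6, -1/4, 17}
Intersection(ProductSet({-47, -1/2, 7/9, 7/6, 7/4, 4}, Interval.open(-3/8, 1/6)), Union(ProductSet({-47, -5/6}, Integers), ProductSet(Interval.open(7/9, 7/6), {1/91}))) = ProductSet({-47}, Range(0, 1, 1))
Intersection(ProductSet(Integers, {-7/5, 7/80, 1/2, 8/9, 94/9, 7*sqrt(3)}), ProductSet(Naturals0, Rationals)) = ProductSet(Naturals0, {-7/5, 7/80, 1/2, 8/9, 94/9})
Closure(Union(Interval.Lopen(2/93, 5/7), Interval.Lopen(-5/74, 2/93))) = Interval(-5/74, 5/7)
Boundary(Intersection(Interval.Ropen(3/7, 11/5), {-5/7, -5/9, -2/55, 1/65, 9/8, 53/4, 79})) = {9/8}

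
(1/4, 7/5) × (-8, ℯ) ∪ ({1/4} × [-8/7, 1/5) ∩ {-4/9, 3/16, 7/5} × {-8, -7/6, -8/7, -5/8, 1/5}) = (1/4, 7/5) × (-8, ℯ)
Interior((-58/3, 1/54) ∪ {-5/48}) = (-58/3, 1/54)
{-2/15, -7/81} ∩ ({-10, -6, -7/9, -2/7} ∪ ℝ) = {-2/15, -7/81}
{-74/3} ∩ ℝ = {-74/3}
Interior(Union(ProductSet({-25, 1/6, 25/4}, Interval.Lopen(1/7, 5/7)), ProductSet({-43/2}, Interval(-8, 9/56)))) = EmptySet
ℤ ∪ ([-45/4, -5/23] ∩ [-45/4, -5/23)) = ℤ ∪ [-45/4, -5/23)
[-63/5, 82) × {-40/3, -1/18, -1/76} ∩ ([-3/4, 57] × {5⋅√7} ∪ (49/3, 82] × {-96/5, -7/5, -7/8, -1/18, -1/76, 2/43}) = (49/3, 82) × {-1/18, -1/76}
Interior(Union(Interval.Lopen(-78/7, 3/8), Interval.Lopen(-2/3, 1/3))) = Interval.open(-78/7, 3/8)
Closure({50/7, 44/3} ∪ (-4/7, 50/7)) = [-4/7, 50/7] ∪ {44/3}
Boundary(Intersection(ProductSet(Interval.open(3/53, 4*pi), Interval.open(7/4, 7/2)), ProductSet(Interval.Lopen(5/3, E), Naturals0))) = ProductSet(Interval(5/3, E), Range(2, 4, 1))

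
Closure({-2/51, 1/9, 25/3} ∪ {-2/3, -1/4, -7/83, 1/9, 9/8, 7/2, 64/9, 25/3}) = {-2/3, -1/4, -7/83, -2/51, 1/9, 9/8, 7/2, 64/9, 25/3}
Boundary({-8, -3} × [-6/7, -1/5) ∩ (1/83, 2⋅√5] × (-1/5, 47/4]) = ∅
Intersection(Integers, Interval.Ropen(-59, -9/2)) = Range(-59, -4, 1)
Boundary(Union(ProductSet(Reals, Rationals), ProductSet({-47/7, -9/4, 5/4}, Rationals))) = ProductSet(Reals, Reals)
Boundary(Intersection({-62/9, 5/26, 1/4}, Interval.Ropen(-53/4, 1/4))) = {-62/9, 5/26}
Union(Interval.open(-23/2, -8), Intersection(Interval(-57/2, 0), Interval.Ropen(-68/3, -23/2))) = Union(Interval.Ropen(-68/3, -23/2), Interval.open(-23/2, -8))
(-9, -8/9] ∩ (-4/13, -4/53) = ∅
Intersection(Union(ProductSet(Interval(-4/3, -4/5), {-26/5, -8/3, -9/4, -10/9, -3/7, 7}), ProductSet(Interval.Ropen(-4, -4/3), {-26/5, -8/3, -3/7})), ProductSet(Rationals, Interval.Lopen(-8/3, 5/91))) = Union(ProductSet(Intersection(Interval.Ropen(-4, -4/3), Rationals), {-3/7}), ProductSet(Intersection(Interval(-4/3, -4/5), Rationals), {-9/4, -10/9, -3/7}))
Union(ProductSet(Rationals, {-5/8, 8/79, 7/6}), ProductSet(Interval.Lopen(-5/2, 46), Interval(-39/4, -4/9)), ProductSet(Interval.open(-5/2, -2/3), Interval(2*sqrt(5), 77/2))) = Union(ProductSet(Interval.open(-5/2, -2/3), Interval(2*sqrt(5), 77/2)), ProductSet(Interval.Lopen(-5/2, 46), Interval(-39/4, -4/9)), ProductSet(Rationals, {-5/8, 8/79, 7/6}))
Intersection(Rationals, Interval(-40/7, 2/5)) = Intersection(Interval(-40/7, 2/5), Rationals)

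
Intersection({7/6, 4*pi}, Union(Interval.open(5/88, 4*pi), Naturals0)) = {7/6}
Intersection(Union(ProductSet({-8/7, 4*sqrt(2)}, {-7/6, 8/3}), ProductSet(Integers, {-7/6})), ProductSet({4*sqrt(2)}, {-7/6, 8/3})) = ProductSet({4*sqrt(2)}, {-7/6, 8/3})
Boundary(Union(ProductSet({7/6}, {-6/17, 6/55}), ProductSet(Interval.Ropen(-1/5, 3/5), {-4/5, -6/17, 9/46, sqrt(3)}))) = Union(ProductSet({7/6}, {-6/17, 6/55}), ProductSet(Interval(-1/5, 3/5), {-4/5, -6/17, 9/46, sqrt(3)}))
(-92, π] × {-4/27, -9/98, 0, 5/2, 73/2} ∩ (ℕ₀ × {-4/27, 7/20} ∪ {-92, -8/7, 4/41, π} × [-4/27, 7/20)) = ({0, 1, 2, 3} × {-4/27}) ∪ ({-8/7, 4/41, π} × {-4/27, -9/98, 0})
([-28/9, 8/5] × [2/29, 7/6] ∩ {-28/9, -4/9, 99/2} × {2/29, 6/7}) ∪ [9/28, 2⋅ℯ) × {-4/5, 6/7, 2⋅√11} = ({-28/9, -4/9} × {2/29, 6/7}) ∪ ([9/28, 2⋅ℯ) × {-4/5, 6/7, 2⋅√11})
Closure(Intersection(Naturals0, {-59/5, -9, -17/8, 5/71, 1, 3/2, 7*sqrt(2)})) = {1}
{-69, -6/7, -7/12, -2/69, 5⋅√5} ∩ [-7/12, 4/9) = {-7/12, -2/69}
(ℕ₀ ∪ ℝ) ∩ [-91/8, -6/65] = [-91/8, -6/65]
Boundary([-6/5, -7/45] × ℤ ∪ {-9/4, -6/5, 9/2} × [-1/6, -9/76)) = ([-6/5, -7/45] × ℤ) ∪ ({-9/4, -6/5, 9/2} × [-1/6, -9/76])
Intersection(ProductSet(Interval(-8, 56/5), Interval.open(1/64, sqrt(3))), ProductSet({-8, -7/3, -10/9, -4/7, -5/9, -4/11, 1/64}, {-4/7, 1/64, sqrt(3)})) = EmptySet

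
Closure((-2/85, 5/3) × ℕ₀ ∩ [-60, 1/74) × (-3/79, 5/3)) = [-2/85, 1/74] × {0, 1}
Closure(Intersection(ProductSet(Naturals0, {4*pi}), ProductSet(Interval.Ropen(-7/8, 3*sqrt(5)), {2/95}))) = EmptySet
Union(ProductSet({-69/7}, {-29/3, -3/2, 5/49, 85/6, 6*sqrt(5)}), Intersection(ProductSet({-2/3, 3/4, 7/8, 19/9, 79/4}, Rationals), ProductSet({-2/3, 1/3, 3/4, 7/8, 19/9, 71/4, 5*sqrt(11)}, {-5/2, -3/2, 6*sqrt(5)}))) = Union(ProductSet({-69/7}, {-29/3, -3/2, 5/49, 85/6, 6*sqrt(5)}), ProductSet({-2/3, 3/4, 7/8, 19/9}, {-5/2, -3/2}))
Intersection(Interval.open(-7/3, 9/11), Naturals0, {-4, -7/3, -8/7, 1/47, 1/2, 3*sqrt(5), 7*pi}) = EmptySet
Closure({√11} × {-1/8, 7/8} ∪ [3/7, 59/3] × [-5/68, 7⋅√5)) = ({√11} × {-1/8, 7/8}) ∪ ([3/7, 59/3] × [-5/68, 7⋅√5])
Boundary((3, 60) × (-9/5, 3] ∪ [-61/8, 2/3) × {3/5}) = ([-61/8, 2/3] × {3/5}) ∪ ({3, 60} × [-9/5, 3]) ∪ ([3, 60] × {-9/5, 3})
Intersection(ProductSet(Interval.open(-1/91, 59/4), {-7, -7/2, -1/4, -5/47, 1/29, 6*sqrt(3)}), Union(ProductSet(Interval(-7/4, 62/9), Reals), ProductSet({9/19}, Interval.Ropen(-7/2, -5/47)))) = ProductSet(Interval.Lopen(-1/91, 62/9), {-7, -7/2, -1/4, -5/47, 1/29, 6*sqrt(3)})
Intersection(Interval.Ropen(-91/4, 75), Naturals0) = Range(0, 75, 1)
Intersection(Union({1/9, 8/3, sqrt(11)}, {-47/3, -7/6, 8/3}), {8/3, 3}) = {8/3}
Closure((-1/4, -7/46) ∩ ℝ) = [-1/4, -7/46]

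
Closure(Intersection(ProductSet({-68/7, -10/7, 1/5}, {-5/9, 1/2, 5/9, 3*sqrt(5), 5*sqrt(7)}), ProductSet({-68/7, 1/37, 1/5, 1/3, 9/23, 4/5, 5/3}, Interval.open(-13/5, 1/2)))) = ProductSet({-68/7, 1/5}, {-5/9})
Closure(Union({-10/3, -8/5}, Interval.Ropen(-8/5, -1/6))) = Union({-10/3}, Interval(-8/5, -1/6))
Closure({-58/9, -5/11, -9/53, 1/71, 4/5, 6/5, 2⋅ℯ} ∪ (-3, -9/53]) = {-58/9, 1/71, 4/5, 6/5, 2⋅ℯ} ∪ [-3, -9/53]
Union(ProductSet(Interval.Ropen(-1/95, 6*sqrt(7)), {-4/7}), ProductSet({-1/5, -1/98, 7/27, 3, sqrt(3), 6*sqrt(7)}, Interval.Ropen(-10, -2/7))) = Union(ProductSet({-1/5, -1/98, 7/27, 3, sqrt(3), 6*sqrt(7)}, Interval.Ropen(-10, -2/7)), ProductSet(Interval.Ropen(-1/95, 6*sqrt(7)), {-4/7}))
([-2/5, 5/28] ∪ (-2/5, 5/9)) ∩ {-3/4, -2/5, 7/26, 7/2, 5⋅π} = {-2/5, 7/26}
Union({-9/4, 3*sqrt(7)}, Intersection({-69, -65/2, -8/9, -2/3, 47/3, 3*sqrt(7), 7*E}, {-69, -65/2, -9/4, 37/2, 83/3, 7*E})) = {-69, -65/2, -9/4, 3*sqrt(7), 7*E}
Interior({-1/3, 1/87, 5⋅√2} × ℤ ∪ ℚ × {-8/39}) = ∅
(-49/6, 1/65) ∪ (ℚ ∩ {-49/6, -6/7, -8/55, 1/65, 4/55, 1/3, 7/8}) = [-49/6, 1/65] ∪ {4/55, 1/3, 7/8}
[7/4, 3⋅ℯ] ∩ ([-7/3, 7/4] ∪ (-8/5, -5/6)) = {7/4}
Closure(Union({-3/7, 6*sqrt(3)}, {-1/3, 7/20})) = {-3/7, -1/3, 7/20, 6*sqrt(3)}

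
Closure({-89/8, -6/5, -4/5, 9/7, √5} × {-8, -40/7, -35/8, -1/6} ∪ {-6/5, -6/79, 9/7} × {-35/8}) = ({-6/5, -6/79, 9/7} × {-35/8}) ∪ ({-89/8, -6/5, -4/5, 9/7, √5} × {-8, -40/7, -35/8, -1/6})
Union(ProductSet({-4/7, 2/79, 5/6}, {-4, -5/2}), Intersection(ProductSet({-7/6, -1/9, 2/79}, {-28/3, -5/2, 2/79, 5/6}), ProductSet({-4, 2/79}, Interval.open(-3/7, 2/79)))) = ProductSet({-4/7, 2/79, 5/6}, {-4, -5/2})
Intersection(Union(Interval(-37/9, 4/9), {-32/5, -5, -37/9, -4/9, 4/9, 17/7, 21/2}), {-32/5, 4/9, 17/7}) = {-32/5, 4/9, 17/7}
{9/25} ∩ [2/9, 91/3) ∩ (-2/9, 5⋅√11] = {9/25}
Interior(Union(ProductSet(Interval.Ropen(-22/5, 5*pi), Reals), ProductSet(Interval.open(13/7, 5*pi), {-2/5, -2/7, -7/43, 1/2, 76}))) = ProductSet(Interval.open(-22/5, 5*pi), Reals)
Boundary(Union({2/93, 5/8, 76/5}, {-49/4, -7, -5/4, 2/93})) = {-49/4, -7, -5/4, 2/93, 5/8, 76/5}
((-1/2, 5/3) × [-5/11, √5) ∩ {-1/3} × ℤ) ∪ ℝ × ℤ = ℝ × ℤ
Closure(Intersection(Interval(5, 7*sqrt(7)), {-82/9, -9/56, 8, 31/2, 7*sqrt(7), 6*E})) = {8, 31/2, 7*sqrt(7), 6*E}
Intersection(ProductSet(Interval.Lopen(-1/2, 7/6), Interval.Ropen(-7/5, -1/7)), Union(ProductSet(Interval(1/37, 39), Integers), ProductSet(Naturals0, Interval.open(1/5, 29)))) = ProductSet(Interval(1/37, 7/6), Range(-1, 0, 1))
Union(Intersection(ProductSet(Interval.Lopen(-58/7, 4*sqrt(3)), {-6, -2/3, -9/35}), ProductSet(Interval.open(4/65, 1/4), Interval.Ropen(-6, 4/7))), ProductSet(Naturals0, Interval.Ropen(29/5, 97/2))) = Union(ProductSet(Interval.open(4/65, 1/4), {-6, -2/3, -9/35}), ProductSet(Naturals0, Interval.Ropen(29/5, 97/2)))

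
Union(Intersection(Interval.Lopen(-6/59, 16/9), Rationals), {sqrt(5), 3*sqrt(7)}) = Union({sqrt(5), 3*sqrt(7)}, Intersection(Interval.Lopen(-6/59, 16/9), Rationals))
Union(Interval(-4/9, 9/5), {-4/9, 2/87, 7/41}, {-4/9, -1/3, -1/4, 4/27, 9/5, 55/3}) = Union({55/3}, Interval(-4/9, 9/5))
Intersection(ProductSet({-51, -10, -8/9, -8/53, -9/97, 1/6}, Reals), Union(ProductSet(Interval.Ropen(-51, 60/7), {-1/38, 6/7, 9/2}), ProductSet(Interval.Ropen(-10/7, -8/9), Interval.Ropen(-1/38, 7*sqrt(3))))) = ProductSet({-51, -10, -8/9, -8/53, -9/97, 1/6}, {-1/38, 6/7, 9/2})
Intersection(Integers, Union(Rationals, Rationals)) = Integers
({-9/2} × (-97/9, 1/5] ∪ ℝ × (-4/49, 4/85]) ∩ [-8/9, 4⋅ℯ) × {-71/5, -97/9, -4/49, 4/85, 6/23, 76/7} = [-8/9, 4⋅ℯ) × {4/85}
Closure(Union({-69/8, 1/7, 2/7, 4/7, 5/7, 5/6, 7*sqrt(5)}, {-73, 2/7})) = {-73, -69/8, 1/7, 2/7, 4/7, 5/7, 5/6, 7*sqrt(5)}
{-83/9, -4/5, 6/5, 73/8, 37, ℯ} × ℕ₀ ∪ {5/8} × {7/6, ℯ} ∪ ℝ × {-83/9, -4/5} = (ℝ × {-83/9, -4/5}) ∪ ({5/8} × {7/6, ℯ}) ∪ ({-83/9, -4/5, 6/5, 73/8, 37, ℯ} × ℕ₀)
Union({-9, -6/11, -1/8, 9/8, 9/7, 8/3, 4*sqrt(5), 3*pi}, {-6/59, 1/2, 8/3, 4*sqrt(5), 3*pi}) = {-9, -6/11, -1/8, -6/59, 1/2, 9/8, 9/7, 8/3, 4*sqrt(5), 3*pi}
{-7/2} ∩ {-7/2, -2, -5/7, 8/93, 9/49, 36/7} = {-7/2}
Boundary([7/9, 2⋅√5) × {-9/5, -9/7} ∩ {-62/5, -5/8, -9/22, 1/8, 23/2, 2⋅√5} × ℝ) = ∅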